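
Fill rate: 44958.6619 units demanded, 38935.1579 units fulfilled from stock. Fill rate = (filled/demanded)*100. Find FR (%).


FR = 38935.1579 / 44958.6619 * 100 = 86.6021

86.6021%


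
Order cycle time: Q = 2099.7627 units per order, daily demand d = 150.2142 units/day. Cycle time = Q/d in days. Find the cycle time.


Cycle = 2099.7627 / 150.2142 = 13.9785

13.9785 days


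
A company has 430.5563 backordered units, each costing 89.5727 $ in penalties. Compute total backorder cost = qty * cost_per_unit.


Total = 430.5563 * 89.5727 = 38566.0903

38566.0903 $


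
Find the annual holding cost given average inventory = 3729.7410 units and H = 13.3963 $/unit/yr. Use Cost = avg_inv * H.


Cost = 3729.7410 * 13.3963 = 49964.7294

49964.7294 $/yr


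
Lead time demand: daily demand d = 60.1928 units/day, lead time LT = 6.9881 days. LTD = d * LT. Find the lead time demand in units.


LTD = 60.1928 * 6.9881 = 420.6333

420.6333 units


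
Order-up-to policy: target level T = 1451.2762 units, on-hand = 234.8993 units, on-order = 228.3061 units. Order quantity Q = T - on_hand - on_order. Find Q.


Inventory position = OH + OO = 234.8993 + 228.3061 = 463.2054
Q = 1451.2762 - 463.2054 = 988.0708

988.0708 units


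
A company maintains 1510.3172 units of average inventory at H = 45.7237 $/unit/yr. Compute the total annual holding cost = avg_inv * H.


Cost = 1510.3172 * 45.7237 = 69057.2906

69057.2906 $/yr


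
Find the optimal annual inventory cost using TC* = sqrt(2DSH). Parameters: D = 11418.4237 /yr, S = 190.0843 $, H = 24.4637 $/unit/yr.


2*D*S*H = 106195115.1105
TC* = sqrt(106195115.1105) = 10305.1014

10305.1014 $/yr


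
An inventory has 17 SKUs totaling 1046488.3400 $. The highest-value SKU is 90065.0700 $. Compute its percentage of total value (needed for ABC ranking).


Top item = 90065.0700
Total = 1046488.3400
Percentage = 90065.0700 / 1046488.3400 * 100 = 8.6064

8.6064%


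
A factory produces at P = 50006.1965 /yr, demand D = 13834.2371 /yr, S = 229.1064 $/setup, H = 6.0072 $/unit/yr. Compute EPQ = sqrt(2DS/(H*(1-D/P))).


1 - D/P = 1 - 0.2767 = 0.7233
H*(1-D/P) = 4.3453
2DS = 6339024.5175
EPQ = sqrt(1458821.4103) = 1207.8168

1207.8168 units


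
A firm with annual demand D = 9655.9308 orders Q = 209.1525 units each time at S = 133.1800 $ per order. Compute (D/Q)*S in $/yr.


Number of orders = D/Q = 46.1669
Cost = 46.1669 * 133.1800 = 6148.5130

6148.5130 $/yr


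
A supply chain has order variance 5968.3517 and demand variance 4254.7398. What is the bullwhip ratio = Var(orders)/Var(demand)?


BW = 5968.3517 / 4254.7398 = 1.4028

1.4028


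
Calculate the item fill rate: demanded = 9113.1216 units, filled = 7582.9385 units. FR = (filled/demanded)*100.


FR = 7582.9385 / 9113.1216 * 100 = 83.2090

83.2090%


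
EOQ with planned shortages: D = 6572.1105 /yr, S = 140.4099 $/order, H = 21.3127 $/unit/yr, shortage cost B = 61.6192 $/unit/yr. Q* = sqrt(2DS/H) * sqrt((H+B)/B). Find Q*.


sqrt(2DS/H) = 294.2707
sqrt((H+B)/B) = 1.1601
Q* = 294.2707 * 1.1601 = 341.3892

341.3892 units


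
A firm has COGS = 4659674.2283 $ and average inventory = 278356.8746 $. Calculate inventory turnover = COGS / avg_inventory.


Turnover = 4659674.2283 / 278356.8746 = 16.7399

16.7399


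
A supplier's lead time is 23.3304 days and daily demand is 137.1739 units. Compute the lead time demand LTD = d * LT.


LTD = 137.1739 * 23.3304 = 3200.3220

3200.3220 units


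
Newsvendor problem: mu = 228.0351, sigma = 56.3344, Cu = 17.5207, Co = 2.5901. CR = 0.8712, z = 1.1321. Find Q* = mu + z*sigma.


CR = Cu/(Cu+Co) = 17.5207/(17.5207+2.5901) = 0.8712
z = 1.1321
Q* = 228.0351 + 1.1321 * 56.3344 = 291.8113

291.8113 units


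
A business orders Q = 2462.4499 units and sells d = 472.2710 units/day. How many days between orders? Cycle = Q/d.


Cycle = 2462.4499 / 472.2710 = 5.2141

5.2141 days


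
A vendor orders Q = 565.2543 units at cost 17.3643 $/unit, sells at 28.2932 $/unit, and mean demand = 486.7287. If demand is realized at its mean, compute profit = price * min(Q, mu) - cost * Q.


Sales at mu = min(565.2543, 486.7287) = 486.7287
Revenue = 28.2932 * 486.7287 = 13771.1125
Total cost = 17.3643 * 565.2543 = 9815.2452
Profit = 13771.1125 - 9815.2452 = 3955.8672

3955.8672 $


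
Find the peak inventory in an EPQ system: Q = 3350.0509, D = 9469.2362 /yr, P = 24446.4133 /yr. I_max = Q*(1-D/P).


D/P = 0.3873
1 - D/P = 0.6127
I_max = 3350.0509 * 0.6127 = 2052.4199

2052.4199 units


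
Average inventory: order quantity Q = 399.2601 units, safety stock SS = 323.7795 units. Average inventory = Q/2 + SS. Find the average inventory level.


Q/2 = 199.6301
Avg = 199.6301 + 323.7795 = 523.4095

523.4095 units


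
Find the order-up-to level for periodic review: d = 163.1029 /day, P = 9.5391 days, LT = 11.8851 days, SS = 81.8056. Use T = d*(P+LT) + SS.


P + LT = 21.4242
d*(P+LT) = 163.1029 * 21.4242 = 3494.3492
T = 3494.3492 + 81.8056 = 3576.1548

3576.1548 units


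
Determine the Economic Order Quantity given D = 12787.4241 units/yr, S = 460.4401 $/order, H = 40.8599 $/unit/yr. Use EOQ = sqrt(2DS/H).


2*D*S = 2 * 12787.4241 * 460.4401 = 11775685.6627
2*D*S/H = 288196.6344
EOQ = sqrt(288196.6344) = 536.8395

536.8395 units


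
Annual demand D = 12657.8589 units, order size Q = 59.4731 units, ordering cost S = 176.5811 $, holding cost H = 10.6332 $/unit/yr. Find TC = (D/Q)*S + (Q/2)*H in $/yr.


Ordering cost = D*S/Q = 37582.3464
Holding cost = Q*H/2 = 316.1947
TC = 37582.3464 + 316.1947 = 37898.5411

37898.5411 $/yr


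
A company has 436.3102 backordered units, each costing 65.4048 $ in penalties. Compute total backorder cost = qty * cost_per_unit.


Total = 436.3102 * 65.4048 = 28536.7814

28536.7814 $


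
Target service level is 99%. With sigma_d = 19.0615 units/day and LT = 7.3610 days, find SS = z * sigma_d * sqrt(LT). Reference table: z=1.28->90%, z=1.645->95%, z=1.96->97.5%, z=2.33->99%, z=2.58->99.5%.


From the table, SL = 99% corresponds to z = 2.33
sqrt(LT) = sqrt(7.3610) = 2.7131
SS = 2.33 * 19.0615 * 2.7131 = 120.4984

120.4984 units


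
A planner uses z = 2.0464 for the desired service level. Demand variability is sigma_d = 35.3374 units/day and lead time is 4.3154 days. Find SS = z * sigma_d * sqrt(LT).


sqrt(LT) = sqrt(4.3154) = 2.0774
SS = 2.0464 * 35.3374 * 2.0774 = 150.2227

150.2227 units


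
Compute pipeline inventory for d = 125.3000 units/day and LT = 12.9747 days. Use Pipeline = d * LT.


Pipeline = 125.3000 * 12.9747 = 1625.7299

1625.7299 units


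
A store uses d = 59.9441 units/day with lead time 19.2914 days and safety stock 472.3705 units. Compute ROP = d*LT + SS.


d*LT = 59.9441 * 19.2914 = 1156.4056
ROP = 1156.4056 + 472.3705 = 1628.7761

1628.7761 units


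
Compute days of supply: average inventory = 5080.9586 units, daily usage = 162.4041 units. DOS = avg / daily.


DOS = 5080.9586 / 162.4041 = 31.2859

31.2859 days


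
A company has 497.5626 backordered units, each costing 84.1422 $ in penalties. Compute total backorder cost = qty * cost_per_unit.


Total = 497.5626 * 84.1422 = 41866.0118

41866.0118 $


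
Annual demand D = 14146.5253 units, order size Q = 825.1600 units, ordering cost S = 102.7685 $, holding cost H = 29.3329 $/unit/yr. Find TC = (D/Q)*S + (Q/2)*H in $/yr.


Ordering cost = D*S/Q = 1761.8610
Holding cost = Q*H/2 = 12102.1679
TC = 1761.8610 + 12102.1679 = 13864.0288

13864.0288 $/yr


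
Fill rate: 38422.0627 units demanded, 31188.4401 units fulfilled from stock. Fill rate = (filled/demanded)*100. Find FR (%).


FR = 31188.4401 / 38422.0627 * 100 = 81.1733

81.1733%


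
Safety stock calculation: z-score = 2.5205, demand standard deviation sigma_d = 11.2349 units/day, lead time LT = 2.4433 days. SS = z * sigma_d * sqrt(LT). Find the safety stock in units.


sqrt(LT) = sqrt(2.4433) = 1.5631
SS = 2.5205 * 11.2349 * 1.5631 = 44.2634

44.2634 units


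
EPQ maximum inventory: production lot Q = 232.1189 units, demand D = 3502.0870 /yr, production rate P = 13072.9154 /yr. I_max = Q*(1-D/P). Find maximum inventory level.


D/P = 0.2679
1 - D/P = 0.7321
I_max = 232.1189 * 0.7321 = 169.9369

169.9369 units


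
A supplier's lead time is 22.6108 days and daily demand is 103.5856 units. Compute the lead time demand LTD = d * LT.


LTD = 103.5856 * 22.6108 = 2342.1533

2342.1533 units


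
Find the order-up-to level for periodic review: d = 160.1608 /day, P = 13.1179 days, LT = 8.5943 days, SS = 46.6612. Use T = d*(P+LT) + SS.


P + LT = 21.7122
d*(P+LT) = 160.1608 * 21.7122 = 3477.4433
T = 3477.4433 + 46.6612 = 3524.1045

3524.1045 units


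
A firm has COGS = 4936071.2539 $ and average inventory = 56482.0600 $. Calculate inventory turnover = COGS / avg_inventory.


Turnover = 4936071.2539 / 56482.0600 = 87.3918

87.3918


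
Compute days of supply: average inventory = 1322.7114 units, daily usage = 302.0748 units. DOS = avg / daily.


DOS = 1322.7114 / 302.0748 = 4.3788

4.3788 days


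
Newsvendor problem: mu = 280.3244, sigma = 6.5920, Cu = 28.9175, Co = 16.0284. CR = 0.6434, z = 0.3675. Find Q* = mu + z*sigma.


CR = Cu/(Cu+Co) = 28.9175/(28.9175+16.0284) = 0.6434
z = 0.3675
Q* = 280.3244 + 0.3675 * 6.5920 = 282.7470

282.7470 units


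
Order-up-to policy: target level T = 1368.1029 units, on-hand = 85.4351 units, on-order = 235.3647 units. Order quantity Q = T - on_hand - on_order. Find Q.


Inventory position = OH + OO = 85.4351 + 235.3647 = 320.7998
Q = 1368.1029 - 320.7998 = 1047.3031

1047.3031 units


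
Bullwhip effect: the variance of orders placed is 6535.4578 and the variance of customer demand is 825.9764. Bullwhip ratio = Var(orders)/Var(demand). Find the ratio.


BW = 6535.4578 / 825.9764 = 7.9124

7.9124


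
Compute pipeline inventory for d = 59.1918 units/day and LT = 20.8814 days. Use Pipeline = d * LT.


Pipeline = 59.1918 * 20.8814 = 1236.0077

1236.0077 units


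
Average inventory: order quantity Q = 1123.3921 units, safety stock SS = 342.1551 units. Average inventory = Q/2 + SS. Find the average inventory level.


Q/2 = 561.6961
Avg = 561.6961 + 342.1551 = 903.8511

903.8511 units


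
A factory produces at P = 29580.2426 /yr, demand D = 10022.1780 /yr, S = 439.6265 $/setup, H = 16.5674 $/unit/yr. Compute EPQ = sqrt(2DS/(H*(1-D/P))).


1 - D/P = 1 - 0.3388 = 0.6612
H*(1-D/P) = 10.9541
2DS = 8812030.0730
EPQ = sqrt(804447.0584) = 896.9097

896.9097 units


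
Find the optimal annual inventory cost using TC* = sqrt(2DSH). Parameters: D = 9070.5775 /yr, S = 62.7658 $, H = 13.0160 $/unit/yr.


2*D*S*H = 14820591.6902
TC* = sqrt(14820591.6902) = 3849.7522

3849.7522 $/yr


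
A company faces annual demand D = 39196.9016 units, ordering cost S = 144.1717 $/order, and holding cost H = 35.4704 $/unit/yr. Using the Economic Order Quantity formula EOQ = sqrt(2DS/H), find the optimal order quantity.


2*D*S = 2 * 39196.9016 * 144.1717 = 11302167.8768
2*D*S/H = 318636.6062
EOQ = sqrt(318636.6062) = 564.4791

564.4791 units


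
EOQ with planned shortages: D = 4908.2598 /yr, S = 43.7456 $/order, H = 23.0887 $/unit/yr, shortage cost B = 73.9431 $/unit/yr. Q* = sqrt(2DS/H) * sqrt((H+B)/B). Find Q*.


sqrt(2DS/H) = 136.3786
sqrt((H+B)/B) = 1.1455
Q* = 136.3786 * 1.1455 = 156.2264

156.2264 units


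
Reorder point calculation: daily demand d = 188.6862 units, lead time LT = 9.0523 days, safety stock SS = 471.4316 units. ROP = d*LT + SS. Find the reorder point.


d*LT = 188.6862 * 9.0523 = 1708.0441
ROP = 1708.0441 + 471.4316 = 2179.4757

2179.4757 units


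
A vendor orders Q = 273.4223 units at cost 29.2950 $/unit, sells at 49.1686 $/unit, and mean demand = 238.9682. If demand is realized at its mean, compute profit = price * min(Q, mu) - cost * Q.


Sales at mu = min(273.4223, 238.9682) = 238.9682
Revenue = 49.1686 * 238.9682 = 11749.7318
Total cost = 29.2950 * 273.4223 = 8009.9063
Profit = 11749.7318 - 8009.9063 = 3739.8256

3739.8256 $


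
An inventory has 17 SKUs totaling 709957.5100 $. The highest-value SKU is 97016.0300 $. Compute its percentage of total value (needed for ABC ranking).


Top item = 97016.0300
Total = 709957.5100
Percentage = 97016.0300 / 709957.5100 * 100 = 13.6650

13.6650%


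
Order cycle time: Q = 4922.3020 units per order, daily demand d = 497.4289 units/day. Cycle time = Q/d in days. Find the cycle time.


Cycle = 4922.3020 / 497.4289 = 9.8955

9.8955 days


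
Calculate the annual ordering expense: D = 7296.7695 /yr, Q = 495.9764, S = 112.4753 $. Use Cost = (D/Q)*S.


Number of orders = D/Q = 14.7119
Cost = 14.7119 * 112.4753 = 1654.7286

1654.7286 $/yr


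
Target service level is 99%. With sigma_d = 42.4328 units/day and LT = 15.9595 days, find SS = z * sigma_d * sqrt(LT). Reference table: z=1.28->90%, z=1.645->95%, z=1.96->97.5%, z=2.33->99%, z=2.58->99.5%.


From the table, SL = 99% corresponds to z = 2.33
sqrt(LT) = sqrt(15.9595) = 3.9949
SS = 2.33 * 42.4328 * 3.9949 = 394.9729

394.9729 units


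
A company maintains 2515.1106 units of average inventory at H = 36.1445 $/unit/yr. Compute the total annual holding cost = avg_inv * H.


Cost = 2515.1106 * 36.1445 = 90907.4151

90907.4151 $/yr


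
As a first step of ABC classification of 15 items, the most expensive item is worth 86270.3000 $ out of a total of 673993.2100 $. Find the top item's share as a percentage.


Top item = 86270.3000
Total = 673993.2100
Percentage = 86270.3000 / 673993.2100 * 100 = 12.7999

12.7999%


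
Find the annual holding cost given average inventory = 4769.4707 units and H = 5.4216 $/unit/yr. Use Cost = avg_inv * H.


Cost = 4769.4707 * 5.4216 = 25858.1623

25858.1623 $/yr


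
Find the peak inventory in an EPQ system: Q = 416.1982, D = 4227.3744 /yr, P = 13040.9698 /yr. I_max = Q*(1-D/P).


D/P = 0.3242
1 - D/P = 0.6758
I_max = 416.1982 * 0.6758 = 281.2830

281.2830 units


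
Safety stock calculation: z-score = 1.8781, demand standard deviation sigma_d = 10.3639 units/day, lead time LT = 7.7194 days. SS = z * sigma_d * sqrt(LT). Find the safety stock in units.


sqrt(LT) = sqrt(7.7194) = 2.7784
SS = 1.8781 * 10.3639 * 2.7784 = 54.0796

54.0796 units


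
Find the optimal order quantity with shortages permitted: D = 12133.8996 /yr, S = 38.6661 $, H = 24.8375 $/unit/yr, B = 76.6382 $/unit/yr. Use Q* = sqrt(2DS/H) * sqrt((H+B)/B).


sqrt(2DS/H) = 194.3687
sqrt((H+B)/B) = 1.1507
Q* = 194.3687 * 1.1507 = 223.6582

223.6582 units


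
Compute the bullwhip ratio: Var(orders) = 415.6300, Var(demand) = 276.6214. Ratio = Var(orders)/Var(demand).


BW = 415.6300 / 276.6214 = 1.5025

1.5025


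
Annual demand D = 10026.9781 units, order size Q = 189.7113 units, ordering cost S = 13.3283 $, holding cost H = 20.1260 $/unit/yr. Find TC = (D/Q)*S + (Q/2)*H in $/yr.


Ordering cost = D*S/Q = 704.4524
Holding cost = Q*H/2 = 1909.0648
TC = 704.4524 + 1909.0648 = 2613.5172

2613.5172 $/yr


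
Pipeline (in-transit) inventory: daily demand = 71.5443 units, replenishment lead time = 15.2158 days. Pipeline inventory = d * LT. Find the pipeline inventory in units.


Pipeline = 71.5443 * 15.2158 = 1088.6038

1088.6038 units


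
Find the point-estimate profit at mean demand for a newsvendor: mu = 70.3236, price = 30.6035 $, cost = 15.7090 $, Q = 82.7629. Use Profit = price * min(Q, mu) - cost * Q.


Sales at mu = min(82.7629, 70.3236) = 70.3236
Revenue = 30.6035 * 70.3236 = 2152.1483
Total cost = 15.7090 * 82.7629 = 1300.1224
Profit = 2152.1483 - 1300.1224 = 852.0259

852.0259 $


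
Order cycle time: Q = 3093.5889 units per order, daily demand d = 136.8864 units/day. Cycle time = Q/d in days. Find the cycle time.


Cycle = 3093.5889 / 136.8864 = 22.5997

22.5997 days


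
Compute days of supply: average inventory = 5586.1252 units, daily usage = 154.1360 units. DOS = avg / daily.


DOS = 5586.1252 / 154.1360 = 36.2415

36.2415 days


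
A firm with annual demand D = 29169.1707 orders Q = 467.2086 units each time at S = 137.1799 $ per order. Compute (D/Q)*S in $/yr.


Number of orders = D/Q = 62.4329
Cost = 62.4329 * 137.1799 = 8564.5340

8564.5340 $/yr


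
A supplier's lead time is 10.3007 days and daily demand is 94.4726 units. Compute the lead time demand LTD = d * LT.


LTD = 94.4726 * 10.3007 = 973.1339

973.1339 units


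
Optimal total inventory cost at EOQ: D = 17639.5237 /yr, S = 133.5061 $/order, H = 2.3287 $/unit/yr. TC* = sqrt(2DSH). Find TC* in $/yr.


2*D*S*H = 10968102.5517
TC* = sqrt(10968102.5517) = 3311.8126

3311.8126 $/yr


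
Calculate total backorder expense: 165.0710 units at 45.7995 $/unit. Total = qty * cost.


Total = 165.0710 * 45.7995 = 7560.1693

7560.1693 $


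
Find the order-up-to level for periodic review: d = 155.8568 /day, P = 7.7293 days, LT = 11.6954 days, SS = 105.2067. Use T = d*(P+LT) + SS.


P + LT = 19.4247
d*(P+LT) = 155.8568 * 19.4247 = 3027.4716
T = 3027.4716 + 105.2067 = 3132.6783

3132.6783 units


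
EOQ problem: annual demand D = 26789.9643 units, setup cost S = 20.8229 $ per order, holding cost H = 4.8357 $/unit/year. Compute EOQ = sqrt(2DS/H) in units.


2*D*S = 2 * 26789.9643 * 20.8229 = 1115689.4952
2*D*S/H = 230719.3364
EOQ = sqrt(230719.3364) = 480.3325

480.3325 units


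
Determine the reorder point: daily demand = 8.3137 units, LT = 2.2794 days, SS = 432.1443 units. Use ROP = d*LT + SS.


d*LT = 8.3137 * 2.2794 = 18.9502
ROP = 18.9502 + 432.1443 = 451.0945

451.0945 units


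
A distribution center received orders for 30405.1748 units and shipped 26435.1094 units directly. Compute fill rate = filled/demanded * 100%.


FR = 26435.1094 / 30405.1748 * 100 = 86.9428

86.9428%


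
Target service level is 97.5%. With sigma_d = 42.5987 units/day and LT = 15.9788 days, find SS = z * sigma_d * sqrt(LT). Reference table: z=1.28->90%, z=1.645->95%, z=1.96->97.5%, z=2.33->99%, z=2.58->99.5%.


From the table, SL = 97.5% corresponds to z = 1.96
sqrt(LT) = sqrt(15.9788) = 3.9973
SS = 1.96 * 42.5987 * 3.9973 = 333.7525

333.7525 units


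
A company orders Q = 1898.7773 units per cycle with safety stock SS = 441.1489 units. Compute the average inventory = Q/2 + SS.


Q/2 = 949.3886
Avg = 949.3886 + 441.1489 = 1390.5376

1390.5376 units


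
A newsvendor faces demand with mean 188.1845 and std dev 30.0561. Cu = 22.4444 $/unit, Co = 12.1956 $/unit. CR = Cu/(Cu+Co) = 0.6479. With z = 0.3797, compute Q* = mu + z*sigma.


CR = Cu/(Cu+Co) = 22.4444/(22.4444+12.1956) = 0.6479
z = 0.3797
Q* = 188.1845 + 0.3797 * 30.0561 = 199.5968

199.5968 units


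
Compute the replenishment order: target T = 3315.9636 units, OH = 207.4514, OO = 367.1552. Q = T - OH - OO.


Inventory position = OH + OO = 207.4514 + 367.1552 = 574.6066
Q = 3315.9636 - 574.6066 = 2741.3570

2741.3570 units


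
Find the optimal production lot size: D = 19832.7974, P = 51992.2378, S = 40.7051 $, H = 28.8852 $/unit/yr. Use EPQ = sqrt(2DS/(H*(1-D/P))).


1 - D/P = 1 - 0.3815 = 0.6185
H*(1-D/P) = 17.8667
2DS = 1614592.0029
EPQ = sqrt(90368.5774) = 300.6137

300.6137 units


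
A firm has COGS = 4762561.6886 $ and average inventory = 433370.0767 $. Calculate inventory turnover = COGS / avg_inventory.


Turnover = 4762561.6886 / 433370.0767 = 10.9896

10.9896


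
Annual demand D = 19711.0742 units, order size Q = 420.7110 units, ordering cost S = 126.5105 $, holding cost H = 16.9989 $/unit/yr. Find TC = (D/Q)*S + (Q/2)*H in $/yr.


Ordering cost = D*S/Q = 5927.2466
Holding cost = Q*H/2 = 3575.8121
TC = 5927.2466 + 3575.8121 = 9503.0587

9503.0587 $/yr


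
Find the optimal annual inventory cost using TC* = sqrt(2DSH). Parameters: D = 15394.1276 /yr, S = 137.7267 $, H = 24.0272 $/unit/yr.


2*D*S*H = 101884092.8211
TC* = sqrt(101884092.8211) = 10093.7650

10093.7650 $/yr


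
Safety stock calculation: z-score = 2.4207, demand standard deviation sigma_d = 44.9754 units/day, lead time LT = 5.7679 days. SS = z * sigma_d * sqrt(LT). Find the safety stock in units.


sqrt(LT) = sqrt(5.7679) = 2.4016
SS = 2.4207 * 44.9754 * 2.4016 = 261.4718

261.4718 units


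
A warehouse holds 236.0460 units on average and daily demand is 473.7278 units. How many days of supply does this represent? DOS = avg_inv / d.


DOS = 236.0460 / 473.7278 = 0.4983

0.4983 days


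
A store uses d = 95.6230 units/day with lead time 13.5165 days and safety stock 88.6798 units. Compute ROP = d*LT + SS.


d*LT = 95.6230 * 13.5165 = 1292.4883
ROP = 1292.4883 + 88.6798 = 1381.1681

1381.1681 units


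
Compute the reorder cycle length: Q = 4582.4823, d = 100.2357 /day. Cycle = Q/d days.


Cycle = 4582.4823 / 100.2357 = 45.7171

45.7171 days


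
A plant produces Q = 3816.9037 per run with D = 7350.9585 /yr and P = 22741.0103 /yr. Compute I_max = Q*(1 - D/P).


D/P = 0.3232
1 - D/P = 0.6768
I_max = 3816.9037 * 0.6768 = 2583.1018

2583.1018 units


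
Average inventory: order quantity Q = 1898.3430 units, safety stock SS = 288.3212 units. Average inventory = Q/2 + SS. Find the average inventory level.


Q/2 = 949.1715
Avg = 949.1715 + 288.3212 = 1237.4927

1237.4927 units


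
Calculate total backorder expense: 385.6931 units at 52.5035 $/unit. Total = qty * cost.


Total = 385.6931 * 52.5035 = 20250.2377

20250.2377 $


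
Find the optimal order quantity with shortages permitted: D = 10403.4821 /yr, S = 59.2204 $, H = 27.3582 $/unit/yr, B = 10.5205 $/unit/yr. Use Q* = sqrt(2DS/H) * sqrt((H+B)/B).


sqrt(2DS/H) = 212.2249
sqrt((H+B)/B) = 1.8975
Q* = 212.2249 * 1.8975 = 402.6944

402.6944 units


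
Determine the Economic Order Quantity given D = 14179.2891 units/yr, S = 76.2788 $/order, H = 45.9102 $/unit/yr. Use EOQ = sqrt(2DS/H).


2*D*S = 2 * 14179.2891 * 76.2788 = 2163158.3148
2*D*S/H = 47117.1617
EOQ = sqrt(47117.1617) = 217.0649

217.0649 units


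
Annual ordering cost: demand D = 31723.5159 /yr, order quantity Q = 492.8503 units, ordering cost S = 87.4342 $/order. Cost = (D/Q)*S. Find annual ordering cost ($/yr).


Number of orders = D/Q = 64.3674
Cost = 64.3674 * 87.4342 = 5627.9163

5627.9163 $/yr


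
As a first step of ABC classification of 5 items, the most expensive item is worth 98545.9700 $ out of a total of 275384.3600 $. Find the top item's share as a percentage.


Top item = 98545.9700
Total = 275384.3600
Percentage = 98545.9700 / 275384.3600 * 100 = 35.7849

35.7849%


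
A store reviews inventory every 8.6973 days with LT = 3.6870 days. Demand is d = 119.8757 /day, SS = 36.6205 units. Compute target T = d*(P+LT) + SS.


P + LT = 12.3843
d*(P+LT) = 119.8757 * 12.3843 = 1484.5766
T = 1484.5766 + 36.6205 = 1521.1971

1521.1971 units


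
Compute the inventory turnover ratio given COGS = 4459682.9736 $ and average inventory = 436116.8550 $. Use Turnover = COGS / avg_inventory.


Turnover = 4459682.9736 / 436116.8550 = 10.2259

10.2259


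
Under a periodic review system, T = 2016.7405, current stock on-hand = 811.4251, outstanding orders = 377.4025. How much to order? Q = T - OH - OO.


Inventory position = OH + OO = 811.4251 + 377.4025 = 1188.8276
Q = 2016.7405 - 1188.8276 = 827.9129

827.9129 units


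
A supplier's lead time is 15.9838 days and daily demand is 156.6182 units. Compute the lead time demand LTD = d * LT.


LTD = 156.6182 * 15.9838 = 2503.3540

2503.3540 units


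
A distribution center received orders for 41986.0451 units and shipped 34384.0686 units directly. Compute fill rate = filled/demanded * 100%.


FR = 34384.0686 / 41986.0451 * 100 = 81.8940

81.8940%


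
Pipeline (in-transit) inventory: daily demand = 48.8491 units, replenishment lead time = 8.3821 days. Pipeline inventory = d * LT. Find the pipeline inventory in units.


Pipeline = 48.8491 * 8.3821 = 409.4580

409.4580 units


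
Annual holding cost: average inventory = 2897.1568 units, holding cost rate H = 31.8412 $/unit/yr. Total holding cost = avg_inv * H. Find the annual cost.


Cost = 2897.1568 * 31.8412 = 92248.9491

92248.9491 $/yr


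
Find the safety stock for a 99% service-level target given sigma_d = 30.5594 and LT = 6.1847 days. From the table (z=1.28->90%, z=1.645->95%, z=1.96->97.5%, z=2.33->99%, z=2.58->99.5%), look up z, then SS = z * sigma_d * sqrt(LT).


From the table, SL = 99% corresponds to z = 2.33
sqrt(LT) = sqrt(6.1847) = 2.4869
SS = 2.33 * 30.5594 * 2.4869 = 177.0761

177.0761 units


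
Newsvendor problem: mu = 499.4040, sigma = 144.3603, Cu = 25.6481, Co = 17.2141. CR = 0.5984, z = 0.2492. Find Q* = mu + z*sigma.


CR = Cu/(Cu+Co) = 25.6481/(25.6481+17.2141) = 0.5984
z = 0.2492
Q* = 499.4040 + 0.2492 * 144.3603 = 535.3786

535.3786 units


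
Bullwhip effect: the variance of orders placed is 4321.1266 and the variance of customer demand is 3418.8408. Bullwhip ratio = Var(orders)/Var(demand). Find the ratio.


BW = 4321.1266 / 3418.8408 = 1.2639

1.2639


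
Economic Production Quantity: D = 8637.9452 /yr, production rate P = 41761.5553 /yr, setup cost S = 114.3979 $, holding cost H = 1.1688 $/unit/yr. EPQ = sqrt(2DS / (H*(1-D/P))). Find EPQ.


1 - D/P = 1 - 0.2068 = 0.7932
H*(1-D/P) = 0.9270
2DS = 1976325.5824
EPQ = sqrt(2131853.1718) = 1460.0867

1460.0867 units


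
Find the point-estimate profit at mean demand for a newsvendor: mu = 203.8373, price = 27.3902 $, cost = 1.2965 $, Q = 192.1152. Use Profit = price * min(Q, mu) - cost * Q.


Sales at mu = min(192.1152, 203.8373) = 192.1152
Revenue = 27.3902 * 192.1152 = 5262.0738
Total cost = 1.2965 * 192.1152 = 249.0774
Profit = 5262.0738 - 249.0774 = 5012.9964

5012.9964 $


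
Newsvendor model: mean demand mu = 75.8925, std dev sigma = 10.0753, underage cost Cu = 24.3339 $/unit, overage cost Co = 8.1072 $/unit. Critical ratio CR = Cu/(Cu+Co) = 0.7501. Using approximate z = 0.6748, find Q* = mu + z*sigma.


CR = Cu/(Cu+Co) = 24.3339/(24.3339+8.1072) = 0.7501
z = 0.6748
Q* = 75.8925 + 0.6748 * 10.0753 = 82.6913

82.6913 units


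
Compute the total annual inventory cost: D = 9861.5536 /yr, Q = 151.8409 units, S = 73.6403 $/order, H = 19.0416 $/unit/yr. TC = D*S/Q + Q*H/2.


Ordering cost = D*S/Q = 4782.6888
Holding cost = Q*H/2 = 1445.6468
TC = 4782.6888 + 1445.6468 = 6228.3356

6228.3356 $/yr


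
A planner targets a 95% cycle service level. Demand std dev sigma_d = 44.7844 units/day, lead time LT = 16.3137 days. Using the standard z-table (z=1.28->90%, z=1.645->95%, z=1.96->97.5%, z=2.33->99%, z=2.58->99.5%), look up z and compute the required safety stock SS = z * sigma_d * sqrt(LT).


From the table, SL = 95% corresponds to z = 1.645
sqrt(LT) = sqrt(16.3137) = 4.0390
SS = 1.645 * 44.7844 * 4.0390 = 297.5561

297.5561 units


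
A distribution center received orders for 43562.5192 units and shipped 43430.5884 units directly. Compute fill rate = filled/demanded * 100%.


FR = 43430.5884 / 43562.5192 * 100 = 99.6971

99.6971%


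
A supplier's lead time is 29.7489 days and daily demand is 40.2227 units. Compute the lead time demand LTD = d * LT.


LTD = 40.2227 * 29.7489 = 1196.5811

1196.5811 units


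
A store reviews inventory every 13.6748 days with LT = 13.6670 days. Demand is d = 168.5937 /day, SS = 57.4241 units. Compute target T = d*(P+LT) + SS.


P + LT = 27.3418
d*(P+LT) = 168.5937 * 27.3418 = 4609.6552
T = 4609.6552 + 57.4241 = 4667.0793

4667.0793 units


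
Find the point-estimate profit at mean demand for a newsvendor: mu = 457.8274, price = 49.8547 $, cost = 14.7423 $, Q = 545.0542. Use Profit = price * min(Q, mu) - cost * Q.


Sales at mu = min(545.0542, 457.8274) = 457.8274
Revenue = 49.8547 * 457.8274 = 22824.8477
Total cost = 14.7423 * 545.0542 = 8035.3525
Profit = 22824.8477 - 8035.3525 = 14789.4951

14789.4951 $


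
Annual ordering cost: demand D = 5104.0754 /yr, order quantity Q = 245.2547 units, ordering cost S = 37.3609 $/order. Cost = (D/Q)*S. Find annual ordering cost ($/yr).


Number of orders = D/Q = 20.8113
Cost = 20.8113 * 37.3609 = 777.5299

777.5299 $/yr


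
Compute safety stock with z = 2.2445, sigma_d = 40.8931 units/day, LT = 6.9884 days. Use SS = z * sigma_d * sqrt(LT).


sqrt(LT) = sqrt(6.9884) = 2.6436
SS = 2.2445 * 40.8931 * 2.6436 = 242.6378

242.6378 units


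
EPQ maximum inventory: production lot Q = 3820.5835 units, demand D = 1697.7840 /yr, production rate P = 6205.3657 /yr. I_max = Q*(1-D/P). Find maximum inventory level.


D/P = 0.2736
1 - D/P = 0.7264
I_max = 3820.5835 * 0.7264 = 2775.2744

2775.2744 units


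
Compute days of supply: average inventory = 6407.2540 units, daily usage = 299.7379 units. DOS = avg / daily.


DOS = 6407.2540 / 299.7379 = 21.3762

21.3762 days


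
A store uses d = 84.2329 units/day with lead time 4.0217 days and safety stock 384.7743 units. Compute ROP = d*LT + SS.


d*LT = 84.2329 * 4.0217 = 338.7595
ROP = 338.7595 + 384.7743 = 723.5338

723.5338 units


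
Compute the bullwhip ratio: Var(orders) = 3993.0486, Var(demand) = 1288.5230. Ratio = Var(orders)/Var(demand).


BW = 3993.0486 / 1288.5230 = 3.0989

3.0989


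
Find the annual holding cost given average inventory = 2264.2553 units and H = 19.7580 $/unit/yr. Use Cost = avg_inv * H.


Cost = 2264.2553 * 19.7580 = 44737.1562

44737.1562 $/yr


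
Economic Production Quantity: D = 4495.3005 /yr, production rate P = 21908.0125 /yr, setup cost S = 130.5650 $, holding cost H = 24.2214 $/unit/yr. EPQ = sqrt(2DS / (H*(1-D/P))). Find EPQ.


1 - D/P = 1 - 0.2052 = 0.7948
H*(1-D/P) = 19.2514
2DS = 1173857.8196
EPQ = sqrt(60975.1417) = 246.9315

246.9315 units


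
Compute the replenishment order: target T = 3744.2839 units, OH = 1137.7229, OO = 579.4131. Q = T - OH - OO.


Inventory position = OH + OO = 1137.7229 + 579.4131 = 1717.1360
Q = 3744.2839 - 1717.1360 = 2027.1479

2027.1479 units


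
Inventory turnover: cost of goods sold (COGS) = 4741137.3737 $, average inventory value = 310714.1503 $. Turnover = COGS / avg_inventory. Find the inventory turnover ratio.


Turnover = 4741137.3737 / 310714.1503 = 15.2588

15.2588


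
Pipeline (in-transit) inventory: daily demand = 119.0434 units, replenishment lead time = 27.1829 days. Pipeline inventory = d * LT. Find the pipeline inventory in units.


Pipeline = 119.0434 * 27.1829 = 3235.9448

3235.9448 units


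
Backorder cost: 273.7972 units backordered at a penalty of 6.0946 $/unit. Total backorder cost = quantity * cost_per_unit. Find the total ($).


Total = 273.7972 * 6.0946 = 1668.6844

1668.6844 $


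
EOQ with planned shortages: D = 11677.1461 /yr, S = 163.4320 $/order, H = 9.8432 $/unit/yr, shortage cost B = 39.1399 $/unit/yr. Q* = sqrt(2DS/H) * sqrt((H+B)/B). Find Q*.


sqrt(2DS/H) = 622.7070
sqrt((H+B)/B) = 1.1187
Q* = 622.7070 * 1.1187 = 696.6217

696.6217 units


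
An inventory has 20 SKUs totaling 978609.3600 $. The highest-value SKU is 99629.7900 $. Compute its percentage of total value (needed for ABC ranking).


Top item = 99629.7900
Total = 978609.3600
Percentage = 99629.7900 / 978609.3600 * 100 = 10.1808

10.1808%


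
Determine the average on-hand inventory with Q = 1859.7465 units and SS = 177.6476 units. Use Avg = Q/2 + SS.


Q/2 = 929.8732
Avg = 929.8732 + 177.6476 = 1107.5208

1107.5208 units


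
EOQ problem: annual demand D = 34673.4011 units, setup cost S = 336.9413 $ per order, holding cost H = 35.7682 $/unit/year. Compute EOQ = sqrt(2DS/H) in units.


2*D*S = 2 * 34673.4011 * 336.9413 = 23365801.6841
2*D*S/H = 653256.2915
EOQ = sqrt(653256.2915) = 808.2427

808.2427 units


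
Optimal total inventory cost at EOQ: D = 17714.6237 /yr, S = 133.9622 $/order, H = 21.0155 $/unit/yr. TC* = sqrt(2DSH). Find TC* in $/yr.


2*D*S*H = 99743344.2359
TC* = sqrt(99743344.2359) = 9987.1590

9987.1590 $/yr


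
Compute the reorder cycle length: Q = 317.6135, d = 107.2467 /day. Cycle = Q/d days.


Cycle = 317.6135 / 107.2467 = 2.9615

2.9615 days


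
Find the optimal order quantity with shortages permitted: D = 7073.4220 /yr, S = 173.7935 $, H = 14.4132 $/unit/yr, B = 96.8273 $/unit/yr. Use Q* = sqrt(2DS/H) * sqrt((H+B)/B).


sqrt(2DS/H) = 413.0155
sqrt((H+B)/B) = 1.0718
Q* = 413.0155 * 1.0718 = 442.6892

442.6892 units


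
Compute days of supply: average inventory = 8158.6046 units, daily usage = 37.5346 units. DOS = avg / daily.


DOS = 8158.6046 / 37.5346 = 217.3622

217.3622 days


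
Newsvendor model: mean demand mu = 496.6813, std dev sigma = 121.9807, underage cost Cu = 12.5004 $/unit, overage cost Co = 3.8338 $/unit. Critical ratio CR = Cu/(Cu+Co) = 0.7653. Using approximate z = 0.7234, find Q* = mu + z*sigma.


CR = Cu/(Cu+Co) = 12.5004/(12.5004+3.8338) = 0.7653
z = 0.7234
Q* = 496.6813 + 0.7234 * 121.9807 = 584.9221

584.9221 units


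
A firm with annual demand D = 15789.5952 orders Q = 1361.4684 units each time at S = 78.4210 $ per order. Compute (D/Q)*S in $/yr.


Number of orders = D/Q = 11.5975
Cost = 11.5975 * 78.4210 = 909.4856

909.4856 $/yr


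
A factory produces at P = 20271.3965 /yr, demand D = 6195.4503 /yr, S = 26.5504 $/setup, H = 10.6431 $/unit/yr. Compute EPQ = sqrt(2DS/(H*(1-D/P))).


1 - D/P = 1 - 0.3056 = 0.6944
H*(1-D/P) = 7.3903
2DS = 328983.3673
EPQ = sqrt(44515.5628) = 210.9871

210.9871 units


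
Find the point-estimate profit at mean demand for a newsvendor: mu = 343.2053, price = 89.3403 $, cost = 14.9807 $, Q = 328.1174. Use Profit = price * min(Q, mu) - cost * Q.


Sales at mu = min(328.1174, 343.2053) = 328.1174
Revenue = 89.3403 * 328.1174 = 29314.1070
Total cost = 14.9807 * 328.1174 = 4915.4283
Profit = 29314.1070 - 4915.4283 = 24398.6786

24398.6786 $


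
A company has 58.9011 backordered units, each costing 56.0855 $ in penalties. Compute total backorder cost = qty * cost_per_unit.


Total = 58.9011 * 56.0855 = 3303.4976

3303.4976 $


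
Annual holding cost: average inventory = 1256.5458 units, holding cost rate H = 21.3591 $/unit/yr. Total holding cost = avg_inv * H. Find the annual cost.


Cost = 1256.5458 * 21.3591 = 26838.6874

26838.6874 $/yr


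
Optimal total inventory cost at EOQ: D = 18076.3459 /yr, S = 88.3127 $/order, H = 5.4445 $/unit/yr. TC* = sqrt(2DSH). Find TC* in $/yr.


2*D*S*H = 17382882.8669
TC* = sqrt(17382882.8669) = 4169.2785

4169.2785 $/yr


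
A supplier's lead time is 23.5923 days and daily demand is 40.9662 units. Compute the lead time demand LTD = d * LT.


LTD = 40.9662 * 23.5923 = 966.4869

966.4869 units


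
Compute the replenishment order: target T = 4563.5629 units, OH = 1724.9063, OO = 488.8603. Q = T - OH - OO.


Inventory position = OH + OO = 1724.9063 + 488.8603 = 2213.7666
Q = 4563.5629 - 2213.7666 = 2349.7963

2349.7963 units


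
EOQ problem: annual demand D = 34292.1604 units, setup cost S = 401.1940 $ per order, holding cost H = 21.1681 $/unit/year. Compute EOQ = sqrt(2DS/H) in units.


2*D*S = 2 * 34292.1604 * 401.1940 = 27515617.9990
2*D*S/H = 1299862.4345
EOQ = sqrt(1299862.4345) = 1140.1151

1140.1151 units


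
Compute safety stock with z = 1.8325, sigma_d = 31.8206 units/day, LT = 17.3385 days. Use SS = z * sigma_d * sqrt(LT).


sqrt(LT) = sqrt(17.3385) = 4.1640
SS = 1.8325 * 31.8206 * 4.1640 = 242.8053

242.8053 units


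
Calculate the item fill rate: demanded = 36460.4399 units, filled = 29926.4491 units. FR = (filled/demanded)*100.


FR = 29926.4491 / 36460.4399 * 100 = 82.0792

82.0792%


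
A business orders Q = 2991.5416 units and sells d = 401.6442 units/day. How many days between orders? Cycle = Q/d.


Cycle = 2991.5416 / 401.6442 = 7.4482

7.4482 days


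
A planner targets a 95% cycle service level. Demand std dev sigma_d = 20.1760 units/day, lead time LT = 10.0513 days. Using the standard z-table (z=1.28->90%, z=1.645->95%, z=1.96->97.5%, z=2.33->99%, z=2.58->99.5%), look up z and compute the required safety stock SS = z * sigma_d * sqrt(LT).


From the table, SL = 95% corresponds to z = 1.645
sqrt(LT) = sqrt(10.0513) = 3.1704
SS = 1.645 * 20.1760 * 3.1704 = 105.2233

105.2233 units


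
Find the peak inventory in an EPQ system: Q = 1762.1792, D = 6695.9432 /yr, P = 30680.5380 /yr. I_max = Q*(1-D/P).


D/P = 0.2182
1 - D/P = 0.7818
I_max = 1762.1792 * 0.7818 = 1377.5884

1377.5884 units


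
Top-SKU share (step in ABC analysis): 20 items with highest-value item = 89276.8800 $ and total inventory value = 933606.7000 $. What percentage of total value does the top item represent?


Top item = 89276.8800
Total = 933606.7000
Percentage = 89276.8800 / 933606.7000 * 100 = 9.5626

9.5626%


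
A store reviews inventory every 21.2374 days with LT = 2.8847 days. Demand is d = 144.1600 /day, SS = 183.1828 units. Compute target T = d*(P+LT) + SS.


P + LT = 24.1221
d*(P+LT) = 144.1600 * 24.1221 = 3477.4419
T = 3477.4419 + 183.1828 = 3660.6247

3660.6247 units


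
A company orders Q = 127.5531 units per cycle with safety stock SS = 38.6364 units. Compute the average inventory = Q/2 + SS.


Q/2 = 63.7766
Avg = 63.7766 + 38.6364 = 102.4129

102.4129 units


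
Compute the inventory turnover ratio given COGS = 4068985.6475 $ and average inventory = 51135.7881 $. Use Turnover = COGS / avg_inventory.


Turnover = 4068985.6475 / 51135.7881 = 79.5722

79.5722


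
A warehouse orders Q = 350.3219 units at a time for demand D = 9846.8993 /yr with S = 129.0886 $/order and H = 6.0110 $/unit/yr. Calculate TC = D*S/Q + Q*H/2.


Ordering cost = D*S/Q = 3628.4413
Holding cost = Q*H/2 = 1052.8925
TC = 3628.4413 + 1052.8925 = 4681.3338

4681.3338 $/yr


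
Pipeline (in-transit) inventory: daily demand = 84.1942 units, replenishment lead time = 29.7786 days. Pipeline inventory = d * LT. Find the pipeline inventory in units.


Pipeline = 84.1942 * 29.7786 = 2507.1854

2507.1854 units


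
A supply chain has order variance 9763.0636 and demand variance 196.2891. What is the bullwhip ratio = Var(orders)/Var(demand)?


BW = 9763.0636 / 196.2891 = 49.7382

49.7382


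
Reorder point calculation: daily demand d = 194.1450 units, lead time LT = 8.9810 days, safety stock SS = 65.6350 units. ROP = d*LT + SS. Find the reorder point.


d*LT = 194.1450 * 8.9810 = 1743.6162
ROP = 1743.6162 + 65.6350 = 1809.2512

1809.2512 units


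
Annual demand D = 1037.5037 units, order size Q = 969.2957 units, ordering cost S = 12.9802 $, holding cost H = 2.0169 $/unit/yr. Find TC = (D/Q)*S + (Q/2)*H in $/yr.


Ordering cost = D*S/Q = 13.8936
Holding cost = Q*H/2 = 977.4862
TC = 13.8936 + 977.4862 = 991.3798

991.3798 $/yr


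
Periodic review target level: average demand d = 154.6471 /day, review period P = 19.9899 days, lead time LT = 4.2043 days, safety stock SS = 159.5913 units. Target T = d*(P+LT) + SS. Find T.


P + LT = 24.1942
d*(P+LT) = 154.6471 * 24.1942 = 3741.5629
T = 3741.5629 + 159.5913 = 3901.1542

3901.1542 units


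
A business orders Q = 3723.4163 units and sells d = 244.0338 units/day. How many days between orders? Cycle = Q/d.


Cycle = 3723.4163 / 244.0338 = 15.2578

15.2578 days


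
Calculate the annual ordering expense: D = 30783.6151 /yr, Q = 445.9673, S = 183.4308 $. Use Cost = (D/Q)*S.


Number of orders = D/Q = 69.0266
Cost = 69.0266 * 183.4308 = 12661.6080

12661.6080 $/yr


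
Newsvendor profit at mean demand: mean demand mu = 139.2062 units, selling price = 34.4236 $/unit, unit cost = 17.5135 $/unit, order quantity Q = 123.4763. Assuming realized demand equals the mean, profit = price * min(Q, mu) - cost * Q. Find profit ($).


Sales at mu = min(123.4763, 139.2062) = 123.4763
Revenue = 34.4236 * 123.4763 = 4250.4988
Total cost = 17.5135 * 123.4763 = 2162.5022
Profit = 4250.4988 - 2162.5022 = 2087.9966

2087.9966 $
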